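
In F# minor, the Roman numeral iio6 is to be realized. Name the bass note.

iio in F# minor has root G#; the chord is G#-B-D.
The figure 6 means first inversion — the third is in the bass.

B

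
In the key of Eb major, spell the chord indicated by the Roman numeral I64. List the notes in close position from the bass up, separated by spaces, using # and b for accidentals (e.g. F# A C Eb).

Bb Eb G

The numeral's case and figure indicate a major triad. In Eb major its root, the tonic, is Eb.
That chord is spelled Eb-G-Bb.
The figured bass 64 indicates second inversion, placing the fifth (Bb) in the bass: Bb-Eb-G.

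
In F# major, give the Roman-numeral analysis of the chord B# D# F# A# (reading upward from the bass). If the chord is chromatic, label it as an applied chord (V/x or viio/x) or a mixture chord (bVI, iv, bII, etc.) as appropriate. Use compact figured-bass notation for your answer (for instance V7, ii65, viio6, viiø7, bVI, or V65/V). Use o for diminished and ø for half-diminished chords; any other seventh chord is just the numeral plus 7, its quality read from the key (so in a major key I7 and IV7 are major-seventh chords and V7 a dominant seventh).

viiø7/V

Stacked in thirds the chord is B#-D#-F#-A#: a half-diminished seventh chord on B#.
B# sits a half step below C# (V in F# major); a diminished chord there is the applied leading-tone chord of V.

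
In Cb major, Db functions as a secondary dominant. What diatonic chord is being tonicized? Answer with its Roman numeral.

The chord is a major triad on Db.
A dominant resolves down a perfect fifth: Db → Gb. In Cb major, Gb is scale degree 5, i.e. V.

V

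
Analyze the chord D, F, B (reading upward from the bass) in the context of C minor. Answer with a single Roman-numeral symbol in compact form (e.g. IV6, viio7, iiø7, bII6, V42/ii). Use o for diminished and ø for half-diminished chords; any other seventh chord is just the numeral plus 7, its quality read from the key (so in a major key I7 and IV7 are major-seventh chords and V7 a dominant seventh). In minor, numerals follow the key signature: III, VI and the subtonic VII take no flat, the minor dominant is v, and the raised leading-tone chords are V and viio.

viio6

The pitches B-D-F form a diminished triad rooted on B.
In C minor, B is the leading tone; the diatonic diminished triad there is viio.
With D in the bass the chord is in first inversion, so the figured bass is 6.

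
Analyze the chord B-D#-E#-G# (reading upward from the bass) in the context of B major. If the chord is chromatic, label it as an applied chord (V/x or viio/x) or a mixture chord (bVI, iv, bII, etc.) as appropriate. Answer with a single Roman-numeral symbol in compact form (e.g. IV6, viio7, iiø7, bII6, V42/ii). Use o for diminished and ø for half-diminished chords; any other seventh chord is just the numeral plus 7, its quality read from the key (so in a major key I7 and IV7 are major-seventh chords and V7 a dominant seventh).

The pitches E#-G#-B-D# form a half-diminished seventh chord rooted on E#.
E# sits a half step below F# (V in B major); a diminished chord there is the applied leading-tone chord of V.
With B in the bass the chord is in second inversion, so the figured bass is 43.

viiø43/V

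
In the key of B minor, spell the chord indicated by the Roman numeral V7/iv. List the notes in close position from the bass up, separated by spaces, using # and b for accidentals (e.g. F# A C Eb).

B D# F# A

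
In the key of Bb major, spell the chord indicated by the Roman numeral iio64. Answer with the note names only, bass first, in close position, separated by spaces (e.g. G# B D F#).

Gb C Eb

Scale degree 2 in Bb major is C; here the chord built on it is altered to a diminished triad. iio64 is the diminished supertonic triad, borrowed from the parallel minor.
So the chord is C-Eb-Gb.
With the 64 figure the chord is in second inversion; from the bass Gb upward in close position it reads Gb-C-Eb.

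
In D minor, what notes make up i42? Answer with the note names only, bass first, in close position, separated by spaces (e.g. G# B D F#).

The numeral's case and figure indicate a minor seventh chord. In D minor its root, the first degree, is D.
Stacking thirds from D gives D-F-A-C.
The figured bass 42 indicates third inversion, placing the seventh (C) in the bass: C-D-F-A.

C D F A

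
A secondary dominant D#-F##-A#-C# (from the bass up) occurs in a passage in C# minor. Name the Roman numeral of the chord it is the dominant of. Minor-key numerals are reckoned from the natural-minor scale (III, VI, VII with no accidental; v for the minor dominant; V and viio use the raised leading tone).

V

The chord is a dominant seventh chord on D#.
A dominant resolves down a perfect fifth: D# → G#. In C# minor, G# is scale degree 5, i.e. V.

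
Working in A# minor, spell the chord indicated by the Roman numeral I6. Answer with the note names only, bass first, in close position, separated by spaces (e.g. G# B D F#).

I6 is the major tonic (Picardy third), borrowed from the parallel major. In A# minor that root is A#.
So the chord is A#-C##-E#, a major triad.
The figured bass 6 indicates first inversion, placing the third (C##) in the bass: C##-E#-A#.

C## E# A#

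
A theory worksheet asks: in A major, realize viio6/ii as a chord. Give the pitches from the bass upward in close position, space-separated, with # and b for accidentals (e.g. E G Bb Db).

viio6/ii is a secondary leading-tone chord. The target ii is B in A major; the applied chord is rooted a semitone below, on A#.
Building a diminished triad on A# gives A#-C#-E.
The figured bass 6 indicates first inversion, placing the third (C#) in the bass: C#-E-A#.

C# E A#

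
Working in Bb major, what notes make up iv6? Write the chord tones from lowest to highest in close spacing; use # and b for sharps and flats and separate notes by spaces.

Scale degree 4 in Bb major is Eb; here the chord built on it is altered to a minor triad. iv6 is the minor subdominant, borrowed from the parallel minor.
So the chord is Eb-Gb-Bb, a minor triad.
The figured bass 6 indicates first inversion, placing the third (Gb) in the bass: Gb-Bb-Eb.

Gb Bb Eb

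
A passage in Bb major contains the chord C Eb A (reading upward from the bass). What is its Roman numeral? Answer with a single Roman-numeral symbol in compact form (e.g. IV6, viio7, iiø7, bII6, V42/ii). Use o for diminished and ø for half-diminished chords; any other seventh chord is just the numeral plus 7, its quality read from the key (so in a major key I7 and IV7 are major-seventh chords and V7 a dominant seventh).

viio6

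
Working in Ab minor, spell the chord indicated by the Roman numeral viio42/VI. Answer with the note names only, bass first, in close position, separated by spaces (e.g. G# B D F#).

Dbb Eb Gb Bbb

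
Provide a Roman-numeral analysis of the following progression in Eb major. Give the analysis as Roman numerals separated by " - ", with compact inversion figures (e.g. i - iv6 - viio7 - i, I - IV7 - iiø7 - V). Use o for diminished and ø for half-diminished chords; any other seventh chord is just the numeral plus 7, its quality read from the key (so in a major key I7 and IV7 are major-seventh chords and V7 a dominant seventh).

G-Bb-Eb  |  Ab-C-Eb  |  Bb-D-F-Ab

I6 - IV - V7

G-Bb-Eb: major triad on Eb = scale degree 1 → I6.
Ab-C-Eb has root Ab, degree 4 in Eb major, so IV.
Bb-D-F-Ab: root Bb is the dominant; dominant seventh chord there is V7.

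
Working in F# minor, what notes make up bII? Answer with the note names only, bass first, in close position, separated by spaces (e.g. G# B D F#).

G B D

Scale degree 2 in F# minor is G#; lowering it a half step gives G. bII is the Neapolitan chord — a major triad on the lowered second degree.
So the chord is G-B-D, a major triad.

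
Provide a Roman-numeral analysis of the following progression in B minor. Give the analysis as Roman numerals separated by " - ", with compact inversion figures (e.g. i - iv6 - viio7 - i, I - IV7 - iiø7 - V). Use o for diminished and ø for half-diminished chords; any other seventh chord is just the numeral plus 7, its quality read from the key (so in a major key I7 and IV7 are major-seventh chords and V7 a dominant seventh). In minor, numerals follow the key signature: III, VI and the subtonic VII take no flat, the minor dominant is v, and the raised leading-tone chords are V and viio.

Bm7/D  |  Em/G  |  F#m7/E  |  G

i65 - iv6 - v42 - VI

Bm7/D: root B is the tonic; minor seventh chord there is i65.
Em/G: minor triad on E = scale degree 4 → iv6.
F#m7/E has root F#, degree 5 in B minor, so v42.
G has root G, degree 6 in B minor, so VI.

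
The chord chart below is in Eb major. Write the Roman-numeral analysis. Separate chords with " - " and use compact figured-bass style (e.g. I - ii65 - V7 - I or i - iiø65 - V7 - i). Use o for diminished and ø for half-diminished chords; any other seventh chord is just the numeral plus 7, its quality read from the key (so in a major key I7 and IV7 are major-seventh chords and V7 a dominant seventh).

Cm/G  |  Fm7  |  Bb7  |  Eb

vi64 - ii7 - V7 - I

Cm/G has root C, degree 6 in Eb major, so vi64.
Fm7 has root F, degree 2 in Eb major, so ii7.
Bb7: root Bb is the dominant; dominant seventh chord there is V7.
Eb: major triad on Eb = scale degree 1 → I.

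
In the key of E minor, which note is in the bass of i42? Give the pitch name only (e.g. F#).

D

i in E minor has root E; the chord is E-G-B-D.
The figure 42 means third inversion — the seventh is in the bass.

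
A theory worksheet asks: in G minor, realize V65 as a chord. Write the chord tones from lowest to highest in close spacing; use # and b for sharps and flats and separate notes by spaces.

F# A C D

In G minor, the dominant is D. The dominant is major (leading tone raised), so V is a dominant seventh chord.
Stacking thirds from D gives D-F#-A-C.
With the 65 figure the chord is in first inversion; from the bass F# upward in close position it reads F#-A-C-D.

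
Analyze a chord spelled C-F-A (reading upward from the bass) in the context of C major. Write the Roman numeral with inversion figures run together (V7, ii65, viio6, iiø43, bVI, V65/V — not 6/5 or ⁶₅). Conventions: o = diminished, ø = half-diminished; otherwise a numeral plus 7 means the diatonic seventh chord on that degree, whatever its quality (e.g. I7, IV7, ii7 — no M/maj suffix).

IV64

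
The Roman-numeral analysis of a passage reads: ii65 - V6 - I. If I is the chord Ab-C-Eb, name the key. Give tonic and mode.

Ab major

The anchor chord is a major triad on Ab, labeled I.
If Ab is scale degree 1 and the mode makes that degree carry a major triad, the tonic is Ab and the mode is major.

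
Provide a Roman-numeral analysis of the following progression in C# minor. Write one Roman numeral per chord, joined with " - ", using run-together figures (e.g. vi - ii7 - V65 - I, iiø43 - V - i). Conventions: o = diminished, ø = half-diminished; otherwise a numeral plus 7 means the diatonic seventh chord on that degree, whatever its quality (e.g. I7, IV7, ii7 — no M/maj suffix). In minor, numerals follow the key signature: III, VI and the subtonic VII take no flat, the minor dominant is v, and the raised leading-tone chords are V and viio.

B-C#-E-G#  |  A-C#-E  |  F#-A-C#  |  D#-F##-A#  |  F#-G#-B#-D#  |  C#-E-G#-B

i42 - VI - iv - V/V - V42 - i7

B-C#-E-G# has root C#, degree 1 in C# minor, so i42.
A-C#-E: root A is the submediant; major triad there is VI.
F#-A-C#: minor triad on F# = scale degree 4 → iv.
D#-F##-A# is the secondary dominant of V (major triad on D#): V/V.
F#-G#-B#-D#: root G# is the dominant; dominant seventh chord there is V42.
C#-E-G#-B: root C# is the tonic; minor seventh chord there is i7.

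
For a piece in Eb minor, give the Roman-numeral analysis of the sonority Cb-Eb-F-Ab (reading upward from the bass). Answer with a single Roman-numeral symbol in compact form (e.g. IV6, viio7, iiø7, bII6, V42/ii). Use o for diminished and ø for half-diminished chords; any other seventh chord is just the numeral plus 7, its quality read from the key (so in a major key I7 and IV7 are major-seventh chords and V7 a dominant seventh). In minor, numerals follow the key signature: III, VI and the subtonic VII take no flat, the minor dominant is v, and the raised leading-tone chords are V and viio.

The pitches F-Ab-Cb-Eb form a half-diminished seventh chord rooted on F.
F is scale degree 2 in Eb minor, and a half-diminished seventh chord on that degree is written iiø7.
With Cb in the bass the chord is in second inversion, so the figured bass is 43.

iiø43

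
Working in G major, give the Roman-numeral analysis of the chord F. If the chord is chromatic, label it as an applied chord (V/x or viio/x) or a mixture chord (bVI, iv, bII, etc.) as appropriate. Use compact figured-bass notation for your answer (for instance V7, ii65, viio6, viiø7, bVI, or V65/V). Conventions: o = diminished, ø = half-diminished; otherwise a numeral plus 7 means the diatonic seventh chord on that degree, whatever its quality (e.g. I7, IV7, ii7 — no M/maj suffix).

bVII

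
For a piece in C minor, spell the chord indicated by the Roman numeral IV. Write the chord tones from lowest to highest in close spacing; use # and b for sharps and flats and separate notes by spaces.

IV is the major subdominant, borrowed from the parallel major. In C minor that root is F.
So the chord is F-A-C.

F A C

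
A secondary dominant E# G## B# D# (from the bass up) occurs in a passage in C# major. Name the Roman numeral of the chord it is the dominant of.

vi

The chord is a dominant seventh chord on E#.
A dominant resolves down a perfect fifth: E# → A#. In C# major, A# is scale degree 6, i.e. vi.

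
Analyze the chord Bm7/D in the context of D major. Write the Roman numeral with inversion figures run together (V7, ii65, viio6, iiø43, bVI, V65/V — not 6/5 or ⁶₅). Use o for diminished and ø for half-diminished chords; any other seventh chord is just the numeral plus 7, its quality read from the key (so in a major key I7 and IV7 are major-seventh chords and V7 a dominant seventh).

The pitches B-D-F#-A form a minor seventh chord rooted on B.
B is scale degree 6 in D major, and a minor seventh chord on that degree is written vi7.
With D in the bass the chord is in first inversion, so the figured bass is 65.

vi65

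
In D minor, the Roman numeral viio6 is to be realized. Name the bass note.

viio in D minor has root C#; the chord is C#-E-G.
The figure 6 means first inversion — the third is in the bass.

E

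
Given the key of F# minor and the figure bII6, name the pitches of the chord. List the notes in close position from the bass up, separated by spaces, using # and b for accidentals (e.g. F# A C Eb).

B D G

bII6 is the Neapolitan sixth — a major triad on the lowered second degree, here in its customary first inversion. In F# minor that root is G.
So the chord is G-B-D, a major triad.
With the 6 figure the chord is in first inversion; from the bass B upward in close position it reads B-D-G.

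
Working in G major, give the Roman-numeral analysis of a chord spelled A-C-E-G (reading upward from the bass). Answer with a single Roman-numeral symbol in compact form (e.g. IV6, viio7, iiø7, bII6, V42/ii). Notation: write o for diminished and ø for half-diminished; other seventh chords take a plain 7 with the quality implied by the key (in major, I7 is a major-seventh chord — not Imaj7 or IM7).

ii7

Stacked in thirds the chord is A-C-E-G: a minor seventh chord on A.
In G major, A is the supertonic; the diatonic minor seventh chord there is ii7.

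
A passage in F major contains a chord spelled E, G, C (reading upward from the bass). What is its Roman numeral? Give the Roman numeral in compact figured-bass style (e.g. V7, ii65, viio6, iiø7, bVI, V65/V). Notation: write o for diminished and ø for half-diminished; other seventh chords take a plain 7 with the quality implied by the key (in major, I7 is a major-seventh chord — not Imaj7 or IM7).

V6

Stacked in thirds the chord is C-E-G: a major triad on C.
In F major, C is the dominant; the diatonic major triad there is V.
With E in the bass the chord is in first inversion, so the figured bass is 6.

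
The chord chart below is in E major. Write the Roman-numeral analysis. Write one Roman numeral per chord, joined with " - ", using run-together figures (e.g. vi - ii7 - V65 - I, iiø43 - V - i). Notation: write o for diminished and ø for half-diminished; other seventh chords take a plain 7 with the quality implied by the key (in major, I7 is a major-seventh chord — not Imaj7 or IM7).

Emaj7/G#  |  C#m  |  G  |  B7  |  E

I65 - vi - bIII - V7 - I

Emaj7/G# has root E, degree 1 in E major, so I65.
C#m: root C# is the submediant; minor triad there is vi.
G: G with this quality isn't in the key; it's bIII, borrowed from the parallel minor.
B7 has root B, degree 5 in E major, so V7.
E: major triad on E = scale degree 1 → I.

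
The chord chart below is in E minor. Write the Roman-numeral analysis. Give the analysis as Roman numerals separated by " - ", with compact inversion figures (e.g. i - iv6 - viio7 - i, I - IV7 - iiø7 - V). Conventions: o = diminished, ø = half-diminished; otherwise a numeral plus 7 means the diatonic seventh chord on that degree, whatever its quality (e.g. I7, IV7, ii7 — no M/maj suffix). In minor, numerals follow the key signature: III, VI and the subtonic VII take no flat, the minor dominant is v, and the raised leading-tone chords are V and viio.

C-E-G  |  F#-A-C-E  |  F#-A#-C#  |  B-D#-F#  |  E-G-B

C-E-G has root C, degree 6 in E minor, so VI.
F#-A-C-E: root F# is the supertonic; half-diminished seventh chord there is iiø7.
F#-A#-C#: a major triad on F#, the applied dominant of V → V/V.
B-D#-F# has root B, degree 5 in E minor, so V.
E-G-B: minor triad on E = scale degree 1 → i.

VI - iiø7 - V/V - V - i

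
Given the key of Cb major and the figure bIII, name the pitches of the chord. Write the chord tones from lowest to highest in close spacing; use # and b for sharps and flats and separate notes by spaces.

Ebb Gb Bbb

Scale degree 3 in Cb major is Eb; lowering it a half step gives Ebb. bIII is a major triad on the lowered third degree, borrowed from the parallel minor.
So the chord is Ebb-Gb-Bbb.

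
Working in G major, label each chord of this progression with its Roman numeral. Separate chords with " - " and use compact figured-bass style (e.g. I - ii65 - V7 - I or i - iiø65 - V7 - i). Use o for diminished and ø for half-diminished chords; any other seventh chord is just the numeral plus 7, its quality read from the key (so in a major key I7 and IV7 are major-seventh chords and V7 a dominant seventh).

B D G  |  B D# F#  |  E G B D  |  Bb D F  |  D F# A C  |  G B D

I6 - V/vi - vi7 - bIII - V7 - I

B-D-G: major triad on G = scale degree 1 → I6.
B-D#-F#: a major triad on B, the applied dominant of vi → V/vi.
E-G-B-D: root E is the submediant; minor seventh chord there is vi7.
Bb-D-F: major triad on Bb — chromatic; bIII (borrowed from the parallel minor).
D-F#-A-C: root D is the dominant; dominant seventh chord there is V7.
G-B-D: root G is the tonic; major triad there is I.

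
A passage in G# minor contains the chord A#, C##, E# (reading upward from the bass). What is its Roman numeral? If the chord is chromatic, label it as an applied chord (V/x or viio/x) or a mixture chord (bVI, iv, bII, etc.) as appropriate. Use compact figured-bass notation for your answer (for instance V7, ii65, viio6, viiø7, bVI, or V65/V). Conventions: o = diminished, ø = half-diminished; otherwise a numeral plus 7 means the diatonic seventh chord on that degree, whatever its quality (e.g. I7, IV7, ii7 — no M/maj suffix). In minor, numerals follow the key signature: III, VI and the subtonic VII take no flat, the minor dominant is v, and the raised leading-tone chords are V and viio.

V/V

The pitches A#-C##-E# form a major triad rooted on A#.
A# is not a diatonic chord root with this quality in G# minor, but it lies a perfect fifth above D# (V), so the chord functions as an applied dominant of V.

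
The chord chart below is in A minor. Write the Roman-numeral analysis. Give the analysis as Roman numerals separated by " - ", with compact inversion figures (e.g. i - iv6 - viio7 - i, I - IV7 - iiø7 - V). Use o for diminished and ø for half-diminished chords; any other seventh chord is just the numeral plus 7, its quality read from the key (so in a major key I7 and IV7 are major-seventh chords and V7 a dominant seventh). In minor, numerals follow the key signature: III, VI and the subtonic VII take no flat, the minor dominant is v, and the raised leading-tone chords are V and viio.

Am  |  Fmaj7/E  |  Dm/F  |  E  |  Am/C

i - VI42 - iv6 - V - i6

Am: minor triad on A = scale degree 1 → i.
Fmaj7/E: major seventh chord on F = scale degree 6 → VI42.
Dm/F: minor triad on D = scale degree 4 → iv6.
E has root E, degree 5 in A minor, so V.
Am/C: minor triad on A = scale degree 1 → i6.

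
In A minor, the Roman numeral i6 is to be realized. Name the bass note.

C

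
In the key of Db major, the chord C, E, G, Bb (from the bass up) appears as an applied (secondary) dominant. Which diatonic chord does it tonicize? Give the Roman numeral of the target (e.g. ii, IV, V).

iii

The chord is a dominant seventh chord on C.
A dominant resolves down a perfect fifth: C → F. In Db major, F is scale degree 3, i.e. iii.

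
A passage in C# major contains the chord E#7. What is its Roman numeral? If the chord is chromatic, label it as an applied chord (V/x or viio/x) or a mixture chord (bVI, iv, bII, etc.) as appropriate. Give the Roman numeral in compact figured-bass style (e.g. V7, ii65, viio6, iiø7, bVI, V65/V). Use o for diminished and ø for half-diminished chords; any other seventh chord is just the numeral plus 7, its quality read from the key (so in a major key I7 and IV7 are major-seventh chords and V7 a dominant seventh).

V7/vi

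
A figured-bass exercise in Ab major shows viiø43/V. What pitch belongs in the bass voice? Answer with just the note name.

Ab

The applied chord viiø43/V is rooted on D: D-F-Ab-C.
The figure 43 means second inversion — the fifth is in the bass.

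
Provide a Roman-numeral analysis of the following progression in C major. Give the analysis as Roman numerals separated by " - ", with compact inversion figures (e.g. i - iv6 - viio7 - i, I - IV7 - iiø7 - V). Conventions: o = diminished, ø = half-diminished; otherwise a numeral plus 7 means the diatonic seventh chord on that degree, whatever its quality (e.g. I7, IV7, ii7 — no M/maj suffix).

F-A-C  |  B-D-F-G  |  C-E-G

IV - V65 - I

F-A-C: major triad on F = scale degree 4 → IV.
B-D-F-G has root G, degree 5 in C major, so V65.
C-E-G: root C is the tonic; major triad there is I.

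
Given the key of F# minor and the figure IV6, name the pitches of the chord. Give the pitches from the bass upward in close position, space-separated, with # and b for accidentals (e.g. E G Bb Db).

D# F# B

IV6 is the major subdominant, borrowed from the parallel major. In F# minor that root is B.
So the chord is B-D#-F#.
With the 6 figure the chord is in first inversion; from the bass D# upward in close position it reads D#-F#-B.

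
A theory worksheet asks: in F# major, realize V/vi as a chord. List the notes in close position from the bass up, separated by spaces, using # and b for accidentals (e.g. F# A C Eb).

The slash means an applied dominant: we want the dominant of vi. In F# major, vi is D# minor, and its dominant is built on A#.
Building a major triad on A# gives A#-C##-E#.

A# C## E#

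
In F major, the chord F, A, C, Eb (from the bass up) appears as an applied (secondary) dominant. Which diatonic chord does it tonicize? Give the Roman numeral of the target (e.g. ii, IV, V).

The chord is a dominant seventh chord on F.
A dominant resolves down a perfect fifth: F → Bb. In F major, Bb is scale degree 4, i.e. IV.

IV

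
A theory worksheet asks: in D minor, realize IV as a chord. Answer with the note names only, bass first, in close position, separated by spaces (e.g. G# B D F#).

G B D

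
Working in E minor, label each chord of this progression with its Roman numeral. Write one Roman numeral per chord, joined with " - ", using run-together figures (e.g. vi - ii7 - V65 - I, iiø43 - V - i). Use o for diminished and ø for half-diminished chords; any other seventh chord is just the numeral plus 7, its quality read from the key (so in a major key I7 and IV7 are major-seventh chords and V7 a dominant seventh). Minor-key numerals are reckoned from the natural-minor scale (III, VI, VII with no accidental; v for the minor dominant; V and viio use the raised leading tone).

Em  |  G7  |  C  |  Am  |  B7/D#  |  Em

Em has root E, degree 1 in E minor, so i.
G7: a dominant seventh chord on G, the applied dominant of VI → V7/VI.
C: root C is the submediant; major triad there is VI.
Am: root A is the subdominant; minor triad there is iv.
B7/D#: root B is the dominant; dominant seventh chord there is V65.
Em: root E is the tonic; minor triad there is i.

i - V7/VI - VI - iv - V65 - i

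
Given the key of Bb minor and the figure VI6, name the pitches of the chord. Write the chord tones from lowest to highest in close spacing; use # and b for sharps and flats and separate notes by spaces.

In Bb minor, scale degree 6 is Gb, and the diatonic chord built there is a major triad.
That chord is spelled Gb-Bb-Db.
With the 6 figure the chord is in first inversion; from the bass Bb upward in close position it reads Bb-Db-Gb.

Bb Db Gb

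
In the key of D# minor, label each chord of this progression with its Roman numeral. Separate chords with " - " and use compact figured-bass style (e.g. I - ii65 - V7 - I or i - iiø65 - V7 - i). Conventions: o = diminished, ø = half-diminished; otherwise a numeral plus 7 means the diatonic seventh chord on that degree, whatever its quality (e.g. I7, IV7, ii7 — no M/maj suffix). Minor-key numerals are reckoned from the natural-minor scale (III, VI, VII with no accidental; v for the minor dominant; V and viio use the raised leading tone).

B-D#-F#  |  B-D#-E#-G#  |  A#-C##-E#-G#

VI - iiø43 - V7

B-D#-F#: root B is the submediant; major triad there is VI.
B-D#-E#-G#: half-diminished seventh chord on E# = scale degree 2 → iiø43.
A#-C##-E#-G# has root A#, degree 5 in D# minor, so V7.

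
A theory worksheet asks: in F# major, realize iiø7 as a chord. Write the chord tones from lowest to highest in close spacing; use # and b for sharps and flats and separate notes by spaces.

G# B D F#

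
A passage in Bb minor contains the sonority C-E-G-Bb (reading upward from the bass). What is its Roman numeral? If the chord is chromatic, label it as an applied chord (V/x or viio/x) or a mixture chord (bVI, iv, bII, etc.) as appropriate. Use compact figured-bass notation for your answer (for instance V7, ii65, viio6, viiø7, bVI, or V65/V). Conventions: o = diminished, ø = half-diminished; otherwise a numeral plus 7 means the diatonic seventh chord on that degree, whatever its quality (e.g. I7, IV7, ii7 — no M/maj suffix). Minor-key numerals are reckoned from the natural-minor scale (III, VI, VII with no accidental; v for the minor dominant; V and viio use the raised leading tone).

V7/V

Stacked in thirds the chord is C-E-G-Bb: a dominant seventh chord on C.
C is not a diatonic chord root with this quality in Bb minor, but it lies a perfect fifth above F (V), so the chord functions as an applied dominant of V.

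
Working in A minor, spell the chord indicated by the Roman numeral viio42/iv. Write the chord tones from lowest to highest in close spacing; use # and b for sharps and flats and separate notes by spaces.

Bb C# E G

The slash marks an applied leading-tone chord: viio of iv. In A minor, iv is D, so the leading tone to it is C#, a half step below.
Building a fully diminished seventh chord on C# gives C#-E-G-Bb.
With the 42 figure the chord is in third inversion; from the bass Bb upward in close position it reads Bb-C#-E-G.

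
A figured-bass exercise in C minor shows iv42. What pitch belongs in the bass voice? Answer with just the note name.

Eb

iv in C minor has root F; the chord is F-Ab-C-Eb.
The figure 42 means third inversion — the seventh is in the bass.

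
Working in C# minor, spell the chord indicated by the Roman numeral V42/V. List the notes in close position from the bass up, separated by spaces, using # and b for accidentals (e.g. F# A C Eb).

C# D# F## A#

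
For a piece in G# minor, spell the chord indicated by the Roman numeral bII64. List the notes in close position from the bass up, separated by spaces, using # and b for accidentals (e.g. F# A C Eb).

bII64 is the Neapolitan chord — a major triad on the lowered second degree. In G# minor that root is A.
So the chord is A-C#-E.
The figured bass 64 indicates second inversion, placing the fifth (E) in the bass: E-A-C#.

E A C#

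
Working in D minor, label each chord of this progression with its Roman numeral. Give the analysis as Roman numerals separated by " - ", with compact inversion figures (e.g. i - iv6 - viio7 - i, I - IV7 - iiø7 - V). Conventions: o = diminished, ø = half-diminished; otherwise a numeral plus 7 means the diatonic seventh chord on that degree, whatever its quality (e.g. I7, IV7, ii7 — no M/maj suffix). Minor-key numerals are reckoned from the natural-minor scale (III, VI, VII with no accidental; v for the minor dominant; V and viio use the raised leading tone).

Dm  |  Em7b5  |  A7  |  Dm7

Dm has root D, degree 1 in D minor, so i.
Em7b5: root E is the supertonic; half-diminished seventh chord there is iiø7.
A7: dominant seventh chord on A = scale degree 5 → V7.
Dm7: root D is the tonic; minor seventh chord there is i7.

i - iiø7 - V7 - i7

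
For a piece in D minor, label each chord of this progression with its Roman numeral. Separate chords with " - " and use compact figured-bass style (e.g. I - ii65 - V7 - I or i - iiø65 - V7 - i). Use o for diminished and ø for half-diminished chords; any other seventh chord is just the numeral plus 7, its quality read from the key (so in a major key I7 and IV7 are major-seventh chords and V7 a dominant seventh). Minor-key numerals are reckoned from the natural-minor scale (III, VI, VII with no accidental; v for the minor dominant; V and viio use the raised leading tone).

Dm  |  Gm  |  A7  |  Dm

Dm: root D is the tonic; minor triad there is i.
Gm has root G, degree 4 in D minor, so iv.
A7 has root A, degree 5 in D minor, so V7.
Dm: minor triad on D = scale degree 1 → i.

i - iv - V7 - i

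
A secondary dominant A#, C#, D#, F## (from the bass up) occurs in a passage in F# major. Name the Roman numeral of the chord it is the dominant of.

ii

The chord is a dominant seventh chord on D#.
A dominant resolves down a perfect fifth: D# → G#. In F# major, G# is scale degree 2, i.e. ii.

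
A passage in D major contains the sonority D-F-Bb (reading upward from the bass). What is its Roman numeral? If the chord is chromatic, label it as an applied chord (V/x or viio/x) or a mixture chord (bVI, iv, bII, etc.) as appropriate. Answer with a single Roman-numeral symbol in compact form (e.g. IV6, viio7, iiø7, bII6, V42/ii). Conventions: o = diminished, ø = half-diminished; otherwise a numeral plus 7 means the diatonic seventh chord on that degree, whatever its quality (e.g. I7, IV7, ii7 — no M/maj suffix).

The pitches Bb-D-F form a major triad rooted on Bb.
Bb is the lowered sixth degree of D major (diatonic 6 would be B). This is a major triad on the lowered sixth degree, borrowed from the parallel minor.
With D in the bass the chord is in first inversion, so the figured bass is 6.

bVI6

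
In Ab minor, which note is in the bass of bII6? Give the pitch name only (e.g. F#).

Db

bII in Ab minor has root Bbb; the chord is Bbb-Db-Fb.
The figure 6 means first inversion — the third is in the bass.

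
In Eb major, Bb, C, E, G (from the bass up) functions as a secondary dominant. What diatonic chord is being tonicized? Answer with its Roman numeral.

The chord is a dominant seventh chord on C.
A dominant resolves down a perfect fifth: C → F. In Eb major, F is scale degree 2, i.e. ii.

ii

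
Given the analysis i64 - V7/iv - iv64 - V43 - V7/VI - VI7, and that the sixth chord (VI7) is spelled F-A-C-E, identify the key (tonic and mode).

The chord Fmaj7 is a major seventh chord rooted on F; its label is VI7.
VI7 on F implies F is the submediant; that puts the tonic at A, and the uppercase numeral fits minor mode.

A minor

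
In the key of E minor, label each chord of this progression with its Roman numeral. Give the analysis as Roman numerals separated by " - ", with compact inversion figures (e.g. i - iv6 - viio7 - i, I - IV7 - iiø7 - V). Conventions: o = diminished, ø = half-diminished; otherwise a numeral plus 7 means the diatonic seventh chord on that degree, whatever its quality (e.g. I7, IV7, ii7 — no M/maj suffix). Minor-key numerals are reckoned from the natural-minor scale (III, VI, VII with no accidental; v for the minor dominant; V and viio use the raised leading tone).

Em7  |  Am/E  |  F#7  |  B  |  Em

Em7: minor seventh chord on E = scale degree 1 → i7.
Am/E: minor triad on A = scale degree 4 → iv64.
F#7: chromatic; F# is V of V, so V7/V.
B: major triad on B = scale degree 5 → V.
Em: root E is the tonic; minor triad there is i.

i7 - iv64 - V7/V - V - i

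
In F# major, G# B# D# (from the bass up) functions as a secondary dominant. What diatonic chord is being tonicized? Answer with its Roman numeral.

V

The chord is a major triad on G#.
A dominant resolves down a perfect fifth: G# → C#. In F# major, C# is scale degree 5, i.e. V.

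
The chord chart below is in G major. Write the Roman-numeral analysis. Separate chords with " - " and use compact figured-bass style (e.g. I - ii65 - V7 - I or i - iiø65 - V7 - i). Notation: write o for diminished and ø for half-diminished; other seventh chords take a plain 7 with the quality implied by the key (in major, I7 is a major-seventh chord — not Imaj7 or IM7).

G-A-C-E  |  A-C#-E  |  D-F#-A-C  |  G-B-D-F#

G-A-C-E has root A, degree 2 in G major, so ii42.
A-C#-E is the secondary dominant of V (major triad on A): V/V.
D-F#-A-C has root D, degree 5 in G major, so V7.
G-B-D-F#: root G is the tonic; major seventh chord there is I7.

ii42 - V/V - V7 - I7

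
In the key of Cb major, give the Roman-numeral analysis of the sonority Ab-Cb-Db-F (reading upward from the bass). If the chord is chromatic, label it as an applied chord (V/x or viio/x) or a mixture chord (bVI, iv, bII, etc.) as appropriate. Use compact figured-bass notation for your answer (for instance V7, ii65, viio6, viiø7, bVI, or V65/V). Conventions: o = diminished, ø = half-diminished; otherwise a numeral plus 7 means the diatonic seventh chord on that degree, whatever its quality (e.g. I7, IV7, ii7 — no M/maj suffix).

V43/V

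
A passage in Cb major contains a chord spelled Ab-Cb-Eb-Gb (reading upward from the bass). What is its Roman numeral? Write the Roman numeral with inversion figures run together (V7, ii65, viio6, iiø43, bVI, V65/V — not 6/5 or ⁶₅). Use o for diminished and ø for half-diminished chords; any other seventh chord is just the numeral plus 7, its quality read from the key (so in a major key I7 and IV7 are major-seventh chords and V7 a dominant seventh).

vi7

The pitches Ab-Cb-Eb-Gb form a minor seventh chord rooted on Ab.
Ab is scale degree 6 in Cb major, and a minor seventh chord on that degree is written vi7.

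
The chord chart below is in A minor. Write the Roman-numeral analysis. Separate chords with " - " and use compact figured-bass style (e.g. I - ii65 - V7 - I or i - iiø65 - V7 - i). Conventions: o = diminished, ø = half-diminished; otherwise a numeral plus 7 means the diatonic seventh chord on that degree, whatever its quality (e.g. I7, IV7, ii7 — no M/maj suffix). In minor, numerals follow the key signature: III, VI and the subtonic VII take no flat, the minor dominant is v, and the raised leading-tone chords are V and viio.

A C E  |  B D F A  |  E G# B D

A-C-E: minor triad on A = scale degree 1 → i.
B-D-F-A: half-diminished seventh chord on B = scale degree 2 → iiø7.
E-G#-B-D: dominant seventh chord on E = scale degree 5 → V7.

i - iiø7 - V7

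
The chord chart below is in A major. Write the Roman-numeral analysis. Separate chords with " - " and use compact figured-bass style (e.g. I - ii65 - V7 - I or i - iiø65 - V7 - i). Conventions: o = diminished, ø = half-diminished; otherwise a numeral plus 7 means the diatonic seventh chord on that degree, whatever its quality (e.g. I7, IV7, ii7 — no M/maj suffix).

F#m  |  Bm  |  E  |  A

F#m has root F#, degree 6 in A major, so vi.
Bm has root B, degree 2 in A major, so ii.
E: major triad on E = scale degree 5 → V.
A has root A, degree 1 in A major, so I.

vi - ii - V - I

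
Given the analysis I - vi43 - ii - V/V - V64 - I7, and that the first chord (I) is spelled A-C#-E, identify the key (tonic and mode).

A major

The chord A is a major triad rooted on A; its label is I.
If A is scale degree 1 and the mode makes that degree carry a major triad, the tonic is A and the mode is major.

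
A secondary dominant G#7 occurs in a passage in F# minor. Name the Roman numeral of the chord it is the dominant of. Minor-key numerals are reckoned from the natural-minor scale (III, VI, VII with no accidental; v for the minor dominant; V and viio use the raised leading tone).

V

The chord is a dominant seventh chord on G#.
A dominant resolves down a perfect fifth: G# → C#. In F# minor, C# is scale degree 5, i.e. V.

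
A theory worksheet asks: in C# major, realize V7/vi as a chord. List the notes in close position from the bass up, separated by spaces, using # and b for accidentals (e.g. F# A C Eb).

V7/vi is a secondary dominant — the dominant seventh of vi. vi in C# major is A#, so the applied chord's root is E#, a perfect fifth above.
Building a dominant seventh chord on E# gives E#-G##-B#-D#.

E# G## B# D#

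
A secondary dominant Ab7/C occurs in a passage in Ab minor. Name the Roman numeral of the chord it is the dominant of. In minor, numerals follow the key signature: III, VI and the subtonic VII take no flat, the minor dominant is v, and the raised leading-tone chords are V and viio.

The chord is a dominant seventh chord on Ab.
A dominant resolves down a perfect fifth: Ab → Db. In Ab minor, Db is scale degree 4, i.e. iv.

iv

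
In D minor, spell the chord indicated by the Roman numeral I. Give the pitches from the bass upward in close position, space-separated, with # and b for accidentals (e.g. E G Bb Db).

D F# A

Scale degree 1 in D minor is D; here the chord built on it is altered to a major triad. I is the major tonic (Picardy third), borrowed from the parallel major.
So the chord is D-F#-A, a major triad.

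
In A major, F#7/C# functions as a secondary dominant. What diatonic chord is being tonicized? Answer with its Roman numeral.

The chord is a dominant seventh chord on F#.
A dominant resolves down a perfect fifth: F# → B. In A major, B is scale degree 2, i.e. ii.

ii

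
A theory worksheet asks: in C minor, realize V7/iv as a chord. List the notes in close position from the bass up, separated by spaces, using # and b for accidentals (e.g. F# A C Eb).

The slash means an applied dominant: we want the dominant of iv. In C minor, iv is F minor, and its dominant is built on C.
Building a dominant seventh chord on C gives C-E-G-Bb.

C E G Bb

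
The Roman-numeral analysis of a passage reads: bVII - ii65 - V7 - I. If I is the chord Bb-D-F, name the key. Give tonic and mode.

The anchor chord is a major triad on Bb, labeled I.
If Bb is scale degree 1 and the mode makes that degree carry a major triad, the tonic is Bb and the mode is major.

Bb major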